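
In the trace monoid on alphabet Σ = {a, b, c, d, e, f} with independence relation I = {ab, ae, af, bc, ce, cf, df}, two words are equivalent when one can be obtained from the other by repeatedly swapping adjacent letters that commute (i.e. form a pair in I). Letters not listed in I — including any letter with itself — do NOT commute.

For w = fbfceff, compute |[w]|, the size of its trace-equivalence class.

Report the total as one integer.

drop 0:f onto floor
drop 1:b onto {0:f}
drop 2:f onto {1:b}
drop 3:c onto floor
drop 4:e onto {2:f}
drop 5:f onto {4:e}
drop 6:f onto {5:f}
ground layer = {0:f, 3:c}
drop-orders for the pieces not yet dropped (sum over which currently-grounded one goes next):
  1 to go: {3} 1  {6} 1
  2 to go: {3,6} 2  {5,6} 1
  3 to go: {3,5,6} 3  {4,5,6} 1
  4 to go: {2,4,5,6} 1  {3,4,5,6} 4
  5 to go: {1,2,4,5,6} 1  {2,3,4,5,6} 5
  if 0:f drops first: 6 orders
  if 3:c drops first: 1 orders
heap linearizations: 7

7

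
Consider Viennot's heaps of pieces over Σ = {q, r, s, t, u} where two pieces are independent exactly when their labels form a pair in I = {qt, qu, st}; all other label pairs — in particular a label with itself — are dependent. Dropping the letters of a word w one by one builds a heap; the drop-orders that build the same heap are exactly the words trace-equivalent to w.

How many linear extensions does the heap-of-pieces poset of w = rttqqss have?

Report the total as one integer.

0(r) covers ∅
1(t) covers 0:r
2(t) covers 1:t
3(q) covers 0:r
4(q) covers 3:q
5(s) covers 4:q
6(s) covers 5:s
floor of heap: 0:r
completions by unplaced set U, small U first (add the entries for U minus each lowest piece of U):
  |U|=1: {2}:1  {6}:1
  |U|=2: {1,2}:1  {2,6}:2  {5,6}:1
  |U|=3: {1,2,6}:3  {2,5,6}:3  {4,5,6}:1
  |U|=4: {1,2,5,6}:6  {2,4,5,6}:4  {3,4,5,6}:1
  |U|=5: {1,2,4,5,6}:10  {2,3,4,5,6}:5
  start at 0(r): 15

15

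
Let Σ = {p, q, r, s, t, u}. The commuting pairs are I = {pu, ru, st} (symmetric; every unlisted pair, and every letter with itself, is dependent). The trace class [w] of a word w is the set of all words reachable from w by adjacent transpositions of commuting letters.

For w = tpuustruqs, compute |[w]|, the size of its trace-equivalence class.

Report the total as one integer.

piece 0:t — minimal
piece 1:p rests on {0:t}
piece 2:u rests on {0:t}
piece 3:u rests on {2:u}
piece 4:s rests on {1:p, 3:u}
piece 5:t rests on {1:p, 3:u}
piece 6:r rests on {4:s, 5:t}
piece 7:u rests on {4:s, 5:t}
piece 8:q rests on {6:r, 7:u}
piece 9:s rests on {8:q}
minimal pieces: {0:t}
ways to finish when only these pieces remain (= sum over removing one remaining piece with nothing left below it):
  1 left: {9}→1
  2 left: {8,9}→1
  3 left: {6,8,9}→1  {7,8,9}→1
  4 left: {6,7,8,9}→2
  5 left: {4,6,7,8,9}→2  {5,6,7,8,9}→2
  6 left: {4,5,6,7,8,9}→4
  7 left: {1,4,5,6,7,8,9}→4  {3,4,5,6,7,8,9}→4
  8 left: {1,3,4,5,6,7,8,9}→8  {2,3,4,5,6,7,8,9}→4
  placing 0:t first → 12 extensions

12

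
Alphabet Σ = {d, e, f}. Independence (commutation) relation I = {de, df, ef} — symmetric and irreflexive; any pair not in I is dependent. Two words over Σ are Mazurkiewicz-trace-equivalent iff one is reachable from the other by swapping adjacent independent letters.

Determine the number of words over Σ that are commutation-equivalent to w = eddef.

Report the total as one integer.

#0=e has no predecessor
#1=d has no predecessor
#2=d depends on [1:d]
#3=e depends on [0:e]
#4=f has no predecessor
sources: [0:e, 1:d, 4:f]
N(rest) = Σ N(rest − s) over sources s of rest; N(one piece) = 1:
  size 1 → [2]=1  [3]=1  [4]=1
  size 2 → [0,3]=1  [1,2]=1  [2,3]=2  [2,4]=2  [3,4]=2
  size 3 → [0,2,3]=3  [0,3,4]=3  [1,2,3]=3  [1,2,4]=3  [2,3,4]=6
  first=0(e) contributes 12
  first=1(d) contributes 12
  first=4(f) contributes 6
|[w]| = 30

30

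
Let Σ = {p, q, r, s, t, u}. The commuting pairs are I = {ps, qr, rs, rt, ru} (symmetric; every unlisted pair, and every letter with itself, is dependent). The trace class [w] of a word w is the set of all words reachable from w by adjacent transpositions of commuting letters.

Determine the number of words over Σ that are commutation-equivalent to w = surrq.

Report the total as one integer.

drop 0:s onto floor
drop 1:u onto {0:s}
drop 2:r onto floor
drop 3:r onto {2:r}
drop 4:q onto {1:u}
ground layer = {0:s, 2:r}
drop-orders for the pieces not yet dropped (sum over which currently-grounded one goes next):
  1 to go: {3} 1  {4} 1
  2 to go: {1,4} 1  {2,3} 1  {3,4} 2
  3 to go: {0,1,4} 1  {1,3,4} 3  {2,3,4} 3
  if 0:s drops first: 6 orders
  if 2:r drops first: 4 orders
heap linearizations: 10

10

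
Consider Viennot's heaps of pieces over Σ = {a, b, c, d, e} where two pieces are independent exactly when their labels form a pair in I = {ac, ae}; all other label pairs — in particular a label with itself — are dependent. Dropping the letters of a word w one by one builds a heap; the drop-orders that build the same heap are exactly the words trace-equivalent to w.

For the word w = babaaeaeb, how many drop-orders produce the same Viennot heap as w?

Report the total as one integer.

10

piece 0:b — minimal
piece 1:a rests on {0:b}
piece 2:b rests on {1:a}
piece 3:a rests on {2:b}
piece 4:a rests on {3:a}
piece 5:e rests on {2:b}
piece 6:a rests on {4:a}
piece 7:e rests on {5:e}
piece 8:b rests on {6:a, 7:e}
minimal pieces: {0:b}
ways to finish when only these pieces remain (= sum over removing one remaining piece with nothing left below it):
  1 left: {8}→1
  2 left: {6,8}→1  {7,8}→1
  3 left: {4,6,8}→1  {5,7,8}→1  {6,7,8}→2
  4 left: {3,4,6,8}→1  {4,6,7,8}→3  {5,6,7,8}→3
  5 left: {3,4,6,7,8}→4  {4,5,6,7,8}→6
  6 left: {3,4,5,6,7,8}→10
  7 left: {2,3,4,5,6,7,8}→10
  placing 0:b first → 10 extensions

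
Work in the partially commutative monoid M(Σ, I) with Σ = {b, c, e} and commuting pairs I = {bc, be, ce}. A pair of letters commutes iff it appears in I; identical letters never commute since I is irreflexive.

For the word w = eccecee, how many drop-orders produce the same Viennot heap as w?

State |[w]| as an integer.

35

piece 0:e — minimal
piece 1:c — minimal
piece 2:c rests on {1:c}
piece 3:e rests on {0:e}
piece 4:c rests on {2:c}
piece 5:e rests on {3:e}
piece 6:e rests on {5:e}
minimal pieces: {0:e, 1:c}
ways to finish when only these pieces remain (= sum over removing one remaining piece with nothing left below it):
  1 left: {4}→1  {6}→1
  2 left: {2,4}→1  {4,6}→2  {5,6}→1
  3 left: {1,2,4}→1  {2,4,6}→3  {3,5,6}→1  {4,5,6}→3
  4 left: {0,3,5,6}→1  {1,2,4,6}→4  {2,4,5,6}→6  {3,4,5,6}→4
  5 left: {0,3,4,5,6}→5  {1,2,4,5,6}→10  {2,3,4,5,6}→10
  placing 0:e first → 20 extensions
  placing 1:c first → 15 extensions
total linear extensions = 35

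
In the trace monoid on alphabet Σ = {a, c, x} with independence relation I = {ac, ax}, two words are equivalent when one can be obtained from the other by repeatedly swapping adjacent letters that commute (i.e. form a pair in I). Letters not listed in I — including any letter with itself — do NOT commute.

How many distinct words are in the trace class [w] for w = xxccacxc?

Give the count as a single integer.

#0=x has no predecessor
#1=x depends on [0:x]
#2=c depends on [1:x]
#3=c depends on [2:c]
#4=a has no predecessor
#5=c depends on [3:c]
#6=x depends on [5:c]
#7=c depends on [6:x]
sources: [0:x, 4:a]
N(rest) = Σ N(rest − s) over sources s of rest; N(one piece) = 1:
  size 1 → [4]=1  [7]=1
  size 2 → [4,7]=2  [6,7]=1
  size 3 → [4,6,7]=3  [5,6,7]=1
  size 4 → [3,5,6,7]=1  [4,5,6,7]=4
  size 5 → [2,3,5,6,7]=1  [3,4,5,6,7]=5
  size 6 → [1,2,3,5,6,7]=1  [2,3,4,5,6,7]=6
  first=0(x) contributes 7
  first=4(a) contributes 1
|[w]| = 8

8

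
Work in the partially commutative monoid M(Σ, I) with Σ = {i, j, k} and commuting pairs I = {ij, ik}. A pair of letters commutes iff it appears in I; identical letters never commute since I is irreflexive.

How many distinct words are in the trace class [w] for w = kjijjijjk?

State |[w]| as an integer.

drop 0:k onto floor
drop 1:j onto {0:k}
drop 2:i onto floor
drop 3:j onto {1:j}
drop 4:j onto {3:j}
drop 5:i onto {2:i}
drop 6:j onto {4:j}
drop 7:j onto {6:j}
drop 8:k onto {7:j}
ground layer = {0:k, 2:i}
drop-orders for the pieces not yet dropped (sum over which currently-grounded one goes next):
  1 to go: {5} 1  {8} 1
  2 to go: {2,5} 1  {5,8} 2  {7,8} 1
  3 to go: {2,5,8} 3  {5,7,8} 3  {6,7,8} 1
  4 to go: {2,5,7,8} 6  {4,6,7,8} 1  {5,6,7,8} 4
  5 to go: {2,5,6,7,8} 10  {3,4,6,7,8} 1  {4,5,6,7,8} 5
  6 to go: {1,3,4,6,7,8} 1  {2,4,5,6,7,8} 15  {3,4,5,6,7,8} 6
  7 to go: {0,1,3,4,6,7,8} 1  {1,3,4,5,6,7,8} 7  {2,3,4,5,6,7,8} 21
  if 0:k drops first: 28 orders
  if 2:i drops first: 8 orders
heap linearizations: 36

36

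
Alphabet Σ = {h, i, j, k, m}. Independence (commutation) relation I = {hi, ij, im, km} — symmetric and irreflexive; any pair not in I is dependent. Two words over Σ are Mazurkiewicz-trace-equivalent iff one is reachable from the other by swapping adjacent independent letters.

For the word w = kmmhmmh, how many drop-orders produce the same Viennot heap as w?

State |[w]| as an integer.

piece 0:k — minimal
piece 1:m — minimal
piece 2:m rests on {1:m}
piece 3:h rests on {0:k, 2:m}
piece 4:m rests on {3:h}
piece 5:m rests on {4:m}
piece 6:h rests on {5:m}
minimal pieces: {0:k, 1:m}
ways to finish when only these pieces remain (= sum over removing one remaining piece with nothing left below it):
  1 left: {6}→1
  2 left: {5,6}→1
  3 left: {4,5,6}→1
  4 left: {3,4,5,6}→1
  5 left: {0,3,4,5,6}→1  {2,3,4,5,6}→1
  placing 0:k first → 1 extensions
  placing 1:m first → 2 extensions
total linear extensions = 3

3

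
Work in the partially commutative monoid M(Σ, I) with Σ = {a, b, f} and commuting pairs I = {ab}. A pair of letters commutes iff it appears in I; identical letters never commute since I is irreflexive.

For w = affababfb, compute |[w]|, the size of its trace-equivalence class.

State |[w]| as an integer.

6

#0=a has no predecessor
#1=f depends on [0:a]
#2=f depends on [1:f]
#3=a depends on [2:f]
#4=b depends on [2:f]
#5=a depends on [3:a]
#6=b depends on [4:b]
#7=f depends on [5:a, 6:b]
#8=b depends on [7:f]
sources: [0:a]
N(rest) = Σ N(rest − s) over sources s of rest; N(one piece) = 1:
  size 1 → [8]=1
  size 2 → [7,8]=1
  size 3 → [5,7,8]=1  [6,7,8]=1
  size 4 → [3,5,7,8]=1  [4,6,7,8]=1  [5,6,7,8]=2
  size 5 → [3,5,6,7,8]=3  [4,5,6,7,8]=3
  size 6 → [3,4,5,6,7,8]=6
  size 7 → [2,3,4,5,6,7,8]=6
  first=0(a) contributes 6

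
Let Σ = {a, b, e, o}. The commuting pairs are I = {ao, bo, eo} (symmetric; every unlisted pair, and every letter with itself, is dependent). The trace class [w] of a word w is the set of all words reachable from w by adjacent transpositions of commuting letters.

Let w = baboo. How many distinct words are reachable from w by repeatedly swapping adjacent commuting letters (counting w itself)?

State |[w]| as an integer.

piece 0:b — minimal
piece 1:a rests on {0:b}
piece 2:b rests on {1:a}
piece 3:o — minimal
piece 4:o rests on {3:o}
minimal pieces: {0:b, 3:o}
ways to finish when only these pieces remain (= sum over removing one remaining piece with nothing left below it):
  1 left: {2}→1  {4}→1
  2 left: {1,2}→1  {2,4}→2  {3,4}→1
  3 left: {0,1,2}→1  {1,2,4}→3  {2,3,4}→3
  placing 0:b first → 6 extensions
  placing 3:o first → 4 extensions
total linear extensions = 10

10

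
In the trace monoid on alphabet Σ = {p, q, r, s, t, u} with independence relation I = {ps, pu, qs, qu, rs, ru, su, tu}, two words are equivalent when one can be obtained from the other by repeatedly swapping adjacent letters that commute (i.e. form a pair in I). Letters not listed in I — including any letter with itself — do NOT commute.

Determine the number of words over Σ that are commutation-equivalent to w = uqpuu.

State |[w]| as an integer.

piece 0:u — minimal
piece 1:q — minimal
piece 2:p rests on {1:q}
piece 3:u rests on {0:u}
piece 4:u rests on {3:u}
minimal pieces: {0:u, 1:q}
ways to finish when only these pieces remain (= sum over removing one remaining piece with nothing left below it):
  1 left: {2}→1  {4}→1
  2 left: {1,2}→1  {2,4}→2  {3,4}→1
  3 left: {0,3,4}→1  {1,2,4}→3  {2,3,4}→3
  placing 0:u first → 6 extensions
  placing 1:q first → 4 extensions
total linear extensions = 10

10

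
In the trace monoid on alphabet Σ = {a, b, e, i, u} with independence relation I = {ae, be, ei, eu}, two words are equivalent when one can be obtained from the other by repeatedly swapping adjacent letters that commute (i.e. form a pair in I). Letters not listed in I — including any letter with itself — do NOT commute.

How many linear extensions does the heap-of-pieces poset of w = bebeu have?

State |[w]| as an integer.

10

drop 0:b onto floor
drop 1:e onto floor
drop 2:b onto {0:b}
drop 3:e onto {1:e}
drop 4:u onto {2:b}
ground layer = {0:b, 1:e}
drop-orders for the pieces not yet dropped (sum over which currently-grounded one goes next):
  1 to go: {3} 1  {4} 1
  2 to go: {1,3} 1  {2,4} 1  {3,4} 2
  3 to go: {0,2,4} 1  {1,3,4} 3  {2,3,4} 3
  if 0:b drops first: 6 orders
  if 1:e drops first: 4 orders
heap linearizations: 10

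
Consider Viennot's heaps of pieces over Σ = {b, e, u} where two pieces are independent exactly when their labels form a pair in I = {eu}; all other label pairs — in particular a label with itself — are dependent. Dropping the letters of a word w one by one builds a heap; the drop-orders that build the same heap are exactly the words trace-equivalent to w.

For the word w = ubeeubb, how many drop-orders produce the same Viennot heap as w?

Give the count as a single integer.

3

piece 0:u — minimal
piece 1:b rests on {0:u}
piece 2:e rests on {1:b}
piece 3:e rests on {2:e}
piece 4:u rests on {1:b}
piece 5:b rests on {3:e, 4:u}
piece 6:b rests on {5:b}
minimal pieces: {0:u}
ways to finish when only these pieces remain (= sum over removing one remaining piece with nothing left below it):
  1 left: {6}→1
  2 left: {5,6}→1
  3 left: {3,5,6}→1  {4,5,6}→1
  4 left: {2,3,5,6}→1  {3,4,5,6}→2
  5 left: {2,3,4,5,6}→3
  placing 0:u first → 3 extensions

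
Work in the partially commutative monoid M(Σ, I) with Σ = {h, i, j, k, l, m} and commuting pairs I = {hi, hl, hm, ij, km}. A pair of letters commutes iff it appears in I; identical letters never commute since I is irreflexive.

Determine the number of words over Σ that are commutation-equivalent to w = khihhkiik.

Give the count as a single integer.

4

piece 0:k — minimal
piece 1:h rests on {0:k}
piece 2:i rests on {0:k}
piece 3:h rests on {1:h}
piece 4:h rests on {3:h}
piece 5:k rests on {2:i, 4:h}
piece 6:i rests on {5:k}
piece 7:i rests on {6:i}
piece 8:k rests on {7:i}
minimal pieces: {0:k}
ways to finish when only these pieces remain (= sum over removing one remaining piece with nothing left below it):
  1 left: {8}→1
  2 left: {7,8}→1
  3 left: {6,7,8}→1
  4 left: {5,6,7,8}→1
  5 left: {2,5,6,7,8}→1  {4,5,6,7,8}→1
  6 left: {2,4,5,6,7,8}→2  {3,4,5,6,7,8}→1
  7 left: {1,3,4,5,6,7,8}→1  {2,3,4,5,6,7,8}→3
  placing 0:k first → 4 extensions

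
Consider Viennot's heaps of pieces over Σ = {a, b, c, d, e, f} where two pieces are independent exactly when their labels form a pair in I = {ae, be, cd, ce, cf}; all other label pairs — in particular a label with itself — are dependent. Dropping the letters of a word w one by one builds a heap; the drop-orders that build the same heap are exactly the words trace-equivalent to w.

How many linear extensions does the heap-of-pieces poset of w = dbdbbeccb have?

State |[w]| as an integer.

0(d) covers ∅
1(b) covers 0:d
2(d) covers 1:b
3(b) covers 2:d
4(b) covers 3:b
5(e) covers 2:d
6(c) covers 4:b
7(c) covers 6:c
8(b) covers 7:c
floor of heap: 0:d
completions by unplaced set U, small U first (add the entries for U minus each lowest piece of U):
  |U|=1: {5}:1  {8}:1
  |U|=2: {5,8}:2  {7,8}:1
  |U|=3: {5,7,8}:3  {6,7,8}:1
  |U|=4: {4,6,7,8}:1  {5,6,7,8}:4
  |U|=5: {3,4,6,7,8}:1  {4,5,6,7,8}:5
  |U|=6: {3,4,5,6,7,8}:6
  |U|=7: {2,3,4,5,6,7,8}:6
  start at 0(d): 6

6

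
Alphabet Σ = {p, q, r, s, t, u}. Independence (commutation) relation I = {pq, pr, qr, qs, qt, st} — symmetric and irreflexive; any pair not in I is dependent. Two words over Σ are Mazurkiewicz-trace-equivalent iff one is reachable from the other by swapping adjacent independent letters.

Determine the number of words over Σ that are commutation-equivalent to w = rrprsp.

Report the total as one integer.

#0=r has no predecessor
#1=r depends on [0:r]
#2=p has no predecessor
#3=r depends on [1:r]
#4=s depends on [2:p, 3:r]
#5=p depends on [4:s]
sources: [0:r, 2:p]
N(rest) = Σ N(rest − s) over sources s of rest; N(one piece) = 1:
  size 1 → [5]=1
  size 2 → [4,5]=1
  size 3 → [2,4,5]=1  [3,4,5]=1
  size 4 → [1,3,4,5]=1  [2,3,4,5]=2
  first=0(r) contributes 3
  first=2(p) contributes 1
|[w]| = 4

4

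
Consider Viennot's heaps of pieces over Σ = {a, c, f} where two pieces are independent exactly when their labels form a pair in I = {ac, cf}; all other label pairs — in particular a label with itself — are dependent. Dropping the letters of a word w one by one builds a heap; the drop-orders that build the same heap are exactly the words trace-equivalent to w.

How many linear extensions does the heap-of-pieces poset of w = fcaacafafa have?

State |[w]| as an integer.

45

0(f) covers ∅
1(c) covers ∅
2(a) covers 0:f
3(a) covers 2:a
4(c) covers 1:c
5(a) covers 3:a
6(f) covers 5:a
7(a) covers 6:f
8(f) covers 7:a
9(a) covers 8:f
floor of heap: 0:f, 1:c
completions by unplaced set U, small U first (add the entries for U minus each lowest piece of U):
  |U|=1: {4}:1  {9}:1
  |U|=2: {1,4}:1  {4,9}:2  {8,9}:1
  |U|=3: {1,4,9}:3  {4,8,9}:3  {7,8,9}:1
  |U|=4: {1,4,8,9}:6  {4,7,8,9}:4  {6,7,8,9}:1
  |U|=5: {1,4,7,8,9}:10  {4,6,7,8,9}:5  {5,6,7,8,9}:1
  |U|=6: {1,4,6,7,8,9}:15  {3,5,6,7,8,9}:1  {4,5,6,7,8,9}:6
  |U|=7: {1,4,5,6,7,8,9}:21  {2,3,5,6,7,8,9}:1  {3,4,5,6,7,8,9}:7
  |U|=8: {0,2,3,5,6,7,8,9}:1  {1,3,4,5,6,7,8,9}:28  {2,3,4,5,6,7,8,9}:8
  start at 0(f): 36
  start at 1(c): 9
sum over floor = 45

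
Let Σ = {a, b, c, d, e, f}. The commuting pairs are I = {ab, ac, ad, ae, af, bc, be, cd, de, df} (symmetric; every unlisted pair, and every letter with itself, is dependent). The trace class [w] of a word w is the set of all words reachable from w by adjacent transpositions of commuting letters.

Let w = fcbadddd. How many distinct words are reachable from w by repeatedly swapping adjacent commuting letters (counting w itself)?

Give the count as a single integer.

48

drop 0:f onto floor
drop 1:c onto {0:f}
drop 2:b onto {0:f}
drop 3:a onto floor
drop 4:d onto {2:b}
drop 5:d onto {4:d}
drop 6:d onto {5:d}
drop 7:d onto {6:d}
ground layer = {0:f, 3:a}
drop-orders for the pieces not yet dropped (sum over which currently-grounded one goes next):
  1 to go: {1} 1  {3} 1  {7} 1
  2 to go: {1,3} 2  {1,7} 2  {3,7} 2  {6,7} 1
  3 to go: {1,3,7} 6  {1,6,7} 3  {3,6,7} 3  {5,6,7} 1
  4 to go: {1,3,6,7} 12  {1,5,6,7} 4  {3,5,6,7} 4  {4,5,6,7} 1
  5 to go: {1,3,5,6,7} 20  {1,4,5,6,7} 5  {2,4,5,6,7} 1  {3,4,5,6,7} 5
  6 to go: {1,2,4,5,6,7} 6  {1,3,4,5,6,7} 30  {2,3,4,5,6,7} 6
  if 0:f drops first: 42 orders
  if 3:a drops first: 6 orders
heap linearizations: 48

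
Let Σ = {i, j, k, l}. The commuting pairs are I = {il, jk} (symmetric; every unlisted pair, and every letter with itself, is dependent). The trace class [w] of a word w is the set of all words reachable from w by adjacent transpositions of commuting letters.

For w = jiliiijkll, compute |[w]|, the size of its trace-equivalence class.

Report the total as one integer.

drop 0:j onto floor
drop 1:i onto {0:j}
drop 2:l onto {0:j}
drop 3:i onto {1:i}
drop 4:i onto {3:i}
drop 5:i onto {4:i}
drop 6:j onto {2:l, 5:i}
drop 7:k onto {2:l, 5:i}
drop 8:l onto {6:j, 7:k}
drop 9:l onto {8:l}
ground layer = {0:j}
drop-orders for the pieces not yet dropped (sum over which currently-grounded one goes next):
  1 to go: {9} 1
  2 to go: {8,9} 1
  3 to go: {6,8,9} 1  {7,8,9} 1
  4 to go: {6,7,8,9} 2
  5 to go: {2,6,7,8,9} 2  {5,6,7,8,9} 2
  6 to go: {2,5,6,7,8,9} 4  {4,5,6,7,8,9} 2
  7 to go: {2,4,5,6,7,8,9} 6  {3,4,5,6,7,8,9} 2
  8 to go: {1,3,4,5,6,7,8,9} 2  {2,3,4,5,6,7,8,9} 8
  if 0:j drops first: 10 orders

10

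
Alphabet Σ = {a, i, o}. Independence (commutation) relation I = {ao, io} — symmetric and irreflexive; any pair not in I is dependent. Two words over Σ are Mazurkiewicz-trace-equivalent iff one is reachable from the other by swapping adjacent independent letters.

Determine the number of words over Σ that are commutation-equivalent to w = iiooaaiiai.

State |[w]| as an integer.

0(i) covers ∅
1(i) covers 0:i
2(o) covers ∅
3(o) covers 2:o
4(a) covers 1:i
5(a) covers 4:a
6(i) covers 5:a
7(i) covers 6:i
8(a) covers 7:i
9(i) covers 8:a
floor of heap: 0:i, 2:o
completions by unplaced set U, small U first (add the entries for U minus each lowest piece of U):
  |U|=1: {3}:1  {9}:1
  |U|=2: {2,3}:1  {3,9}:2  {8,9}:1
  |U|=3: {2,3,9}:3  {3,8,9}:3  {7,8,9}:1
  |U|=4: {2,3,8,9}:6  {3,7,8,9}:4  {6,7,8,9}:1
  |U|=5: {2,3,7,8,9}:10  {3,6,7,8,9}:5  {5,6,7,8,9}:1
  |U|=6: {2,3,6,7,8,9}:15  {3,5,6,7,8,9}:6  {4,5,6,7,8,9}:1
  |U|=7: {1,4,5,6,7,8,9}:1  {2,3,5,6,7,8,9}:21  {3,4,5,6,7,8,9}:7
  |U|=8: {0,1,4,5,6,7,8,9}:1  {1,3,4,5,6,7,8,9}:8  {2,3,4,5,6,7,8,9}:28
  start at 0(i): 36
  start at 2(o): 9
sum over floor = 45

45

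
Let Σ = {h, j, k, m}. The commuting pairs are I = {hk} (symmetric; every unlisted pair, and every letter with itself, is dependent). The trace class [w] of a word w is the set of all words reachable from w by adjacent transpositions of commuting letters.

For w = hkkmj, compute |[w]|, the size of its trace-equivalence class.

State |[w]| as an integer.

3

0(h) covers ∅
1(k) covers ∅
2(k) covers 1:k
3(m) covers 0:h, 2:k
4(j) covers 3:m
floor of heap: 0:h, 1:k
completions by unplaced set U, small U first (add the entries for U minus each lowest piece of U):
  |U|=1: {4}:1
  |U|=2: {3,4}:1
  |U|=3: {0,3,4}:1  {2,3,4}:1
  start at 0(h): 1
  start at 1(k): 2
sum over floor = 3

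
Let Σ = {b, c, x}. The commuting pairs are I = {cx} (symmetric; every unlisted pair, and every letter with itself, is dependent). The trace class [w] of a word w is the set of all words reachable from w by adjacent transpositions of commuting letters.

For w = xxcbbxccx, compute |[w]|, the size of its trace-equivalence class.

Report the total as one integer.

drop 0:x onto floor
drop 1:x onto {0:x}
drop 2:c onto floor
drop 3:b onto {1:x, 2:c}
drop 4:b onto {3:b}
drop 5:x onto {4:b}
drop 6:c onto {4:b}
drop 7:c onto {6:c}
drop 8:x onto {5:x}
ground layer = {0:x, 2:c}
drop-orders for the pieces not yet dropped (sum over which currently-grounded one goes next):
  1 to go: {7} 1  {8} 1
  2 to go: {5,8} 1  {6,7} 1  {7,8} 2
  3 to go: {5,7,8} 3  {6,7,8} 3
  4 to go: {5,6,7,8} 6
  5 to go: {4,5,6,7,8} 6
  6 to go: {3,4,5,6,7,8} 6
  7 to go: {1,3,4,5,6,7,8} 6  {2,3,4,5,6,7,8} 6
  if 0:x drops first: 12 orders
  if 2:c drops first: 6 orders
heap linearizations: 18

18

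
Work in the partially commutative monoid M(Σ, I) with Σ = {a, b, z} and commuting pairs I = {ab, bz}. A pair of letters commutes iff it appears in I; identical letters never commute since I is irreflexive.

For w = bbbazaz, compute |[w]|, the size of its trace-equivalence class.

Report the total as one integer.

35

piece 0:b — minimal
piece 1:b rests on {0:b}
piece 2:b rests on {1:b}
piece 3:a — minimal
piece 4:z rests on {3:a}
piece 5:a rests on {4:z}
piece 6:z rests on {5:a}
minimal pieces: {0:b, 3:a}
ways to finish when only these pieces remain (= sum over removing one remaining piece with nothing left below it):
  1 left: {2}→1  {6}→1
  2 left: {1,2}→1  {2,6}→2  {5,6}→1
  3 left: {0,1,2}→1  {1,2,6}→3  {2,5,6}→3  {4,5,6}→1
  4 left: {0,1,2,6}→4  {1,2,5,6}→6  {2,4,5,6}→4  {3,4,5,6}→1
  5 left: {0,1,2,5,6}→10  {1,2,4,5,6}→10  {2,3,4,5,6}→5
  placing 0:b first → 15 extensions
  placing 3:a first → 20 extensions
total linear extensions = 35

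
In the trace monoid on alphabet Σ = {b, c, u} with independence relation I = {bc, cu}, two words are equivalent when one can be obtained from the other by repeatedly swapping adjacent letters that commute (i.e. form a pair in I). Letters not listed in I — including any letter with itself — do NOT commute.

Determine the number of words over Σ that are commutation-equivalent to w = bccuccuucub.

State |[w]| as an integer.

462

drop 0:b onto floor
drop 1:c onto floor
drop 2:c onto {1:c}
drop 3:u onto {0:b}
drop 4:c onto {2:c}
drop 5:c onto {4:c}
drop 6:u onto {3:u}
drop 7:u onto {6:u}
drop 8:c onto {5:c}
drop 9:u onto {7:u}
drop 10:b onto {9:u}
ground layer = {0:b, 1:c}
drop-orders for the pieces not yet dropped (sum over which currently-grounded one goes next):
  1 to go: {8} 1  {10} 1
  2 to go: {5,8} 1  {8,10} 2  {9,10} 1
  3 to go: {4,5,8} 1  {5,8,10} 3  {7,9,10} 1  {8,9,10} 3
  4 to go: {2,4,5,8} 1  {4,5,8,10} 4  {5,8,9,10} 6  {6,7,9,10} 1  {7,8,9,10} 4
  5 to go: {1,2,4,5,8} 1  {2,4,5,8,10} 5  {3,6,7,9,10} 1  {4,5,8,9,10} 10  {5,7,8,9,10} 10  {6,7,8,9,10} 5
  6 to go: {0,3,6,7,9,10} 1  {1,2,4,5,8,10} 6  {2,4,5,8,9,10} 15  {3,6,7,8,9,10} 6  {4,5,7,8,9,10} 20  {5,6,7,8,9,10} 15
  7 to go: {0,3,6,7,8,9,10} 7  {1,2,4,5,8,9,10} 21  {2,4,5,7,8,9,10} 35  {3,5,6,7,8,9,10} 21  {4,5,6,7,8,9,10} 35
  8 to go: {0,3,5,6,7,8,9,10} 28  {1,2,4,5,7,8,9,10} 56  {2,4,5,6,7,8,9,10} 70  {3,4,5,6,7,8,9,10} 56
  9 to go: {0,3,4,5,6,7,8,9,10} 84  {1,2,4,5,6,7,8,9,10} 126  {2,3,4,5,6,7,8,9,10} 126
  if 0:b drops first: 252 orders
  if 1:c drops first: 210 orders
heap linearizations: 462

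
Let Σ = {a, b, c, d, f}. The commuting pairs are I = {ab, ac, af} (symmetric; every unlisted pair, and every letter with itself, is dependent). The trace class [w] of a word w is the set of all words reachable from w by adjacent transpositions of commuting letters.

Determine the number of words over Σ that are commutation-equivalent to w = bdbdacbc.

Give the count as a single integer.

4

0(b) covers ∅
1(d) covers 0:b
2(b) covers 1:d
3(d) covers 2:b
4(a) covers 3:d
5(c) covers 3:d
6(b) covers 5:c
7(c) covers 6:b
floor of heap: 0:b
completions by unplaced set U, small U first (add the entries for U minus each lowest piece of U):
  |U|=1: {4}:1  {7}:1
  |U|=2: {4,7}:2  {6,7}:1
  |U|=3: {4,6,7}:3  {5,6,7}:1
  |U|=4: {4,5,6,7}:4
  |U|=5: {3,4,5,6,7}:4
  |U|=6: {2,3,4,5,6,7}:4
  start at 0(b): 4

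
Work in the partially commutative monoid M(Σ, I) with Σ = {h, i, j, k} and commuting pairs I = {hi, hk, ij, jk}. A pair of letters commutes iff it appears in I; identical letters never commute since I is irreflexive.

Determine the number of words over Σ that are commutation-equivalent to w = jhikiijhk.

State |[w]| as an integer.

piece 0:j — minimal
piece 1:h rests on {0:j}
piece 2:i — minimal
piece 3:k rests on {2:i}
piece 4:i rests on {3:k}
piece 5:i rests on {4:i}
piece 6:j rests on {1:h}
piece 7:h rests on {6:j}
piece 8:k rests on {5:i}
minimal pieces: {0:j, 2:i}
ways to finish when only these pieces remain (= sum over removing one remaining piece with nothing left below it):
  1 left: {7}→1  {8}→1
  2 left: {5,8}→1  {6,7}→1  {7,8}→2
  3 left: {1,6,7}→1  {4,5,8}→1  {5,7,8}→3  {6,7,8}→3
  4 left: {0,1,6,7}→1  {1,6,7,8}→4  {3,4,5,8}→1  {4,5,7,8}→4  {5,6,7,8}→6
  5 left: {0,1,6,7,8}→5  {1,5,6,7,8}→10  {2,3,4,5,8}→1  {3,4,5,7,8}→5  {4,5,6,7,8}→10
  6 left: {0,1,5,6,7,8}→15  {1,4,5,6,7,8}→20  {2,3,4,5,7,8}→6  {3,4,5,6,7,8}→15
  7 left: {0,1,4,5,6,7,8}→35  {1,3,4,5,6,7,8}→35  {2,3,4,5,6,7,8}→21
  placing 0:j first → 56 extensions
  placing 2:i first → 70 extensions
total linear extensions = 126

126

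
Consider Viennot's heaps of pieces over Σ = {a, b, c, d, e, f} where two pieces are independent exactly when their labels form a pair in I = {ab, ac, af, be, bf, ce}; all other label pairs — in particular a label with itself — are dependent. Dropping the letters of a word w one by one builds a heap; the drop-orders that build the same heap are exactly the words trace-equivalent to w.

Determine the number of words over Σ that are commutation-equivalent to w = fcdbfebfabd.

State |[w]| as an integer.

70

0(f) covers ∅
1(c) covers 0:f
2(d) covers 1:c
3(b) covers 2:d
4(f) covers 2:d
5(e) covers 4:f
6(b) covers 3:b
7(f) covers 5:e
8(a) covers 5:e
9(b) covers 6:b
10(d) covers 7:f, 8:a, 9:b
floor of heap: 0:f
completions by unplaced set U, small U first (add the entries for U minus each lowest piece of U):
  |U|=1: {10}:1
  |U|=2: {7,10}:1  {8,10}:1  {9,10}:1
  |U|=3: {6,9,10}:1  {7,8,10}:2  {7,9,10}:2  {8,9,10}:2
  |U|=4: {3,6,9,10}:1  {5,7,8,10}:2  {6,7,9,10}:3  {6,8,9,10}:3  {7,8,9,10}:6
  |U|=5: {3,6,7,9,10}:4  {3,6,8,9,10}:4  {4,5,7,8,10}:2  {5,7,8,9,10}:8  {6,7,8,9,10}:12
  |U|=6: {3,6,7,8,9,10}:20  {4,5,7,8,9,10}:10  {5,6,7,8,9,10}:20
  |U|=7: {3,5,6,7,8,9,10}:40  {4,5,6,7,8,9,10}:30
  |U|=8: {3,4,5,6,7,8,9,10}:70
  |U|=9: {2,3,4,5,6,7,8,9,10}:70
  start at 0(f): 70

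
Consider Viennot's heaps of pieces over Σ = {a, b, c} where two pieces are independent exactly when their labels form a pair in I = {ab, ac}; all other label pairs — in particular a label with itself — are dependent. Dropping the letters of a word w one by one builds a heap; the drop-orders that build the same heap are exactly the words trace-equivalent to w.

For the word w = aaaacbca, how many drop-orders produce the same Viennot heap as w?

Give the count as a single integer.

drop 0:a onto floor
drop 1:a onto {0:a}
drop 2:a onto {1:a}
drop 3:a onto {2:a}
drop 4:c onto floor
drop 5:b onto {4:c}
drop 6:c onto {5:b}
drop 7:a onto {3:a}
ground layer = {0:a, 4:c}
drop-orders for the pieces not yet dropped (sum over which currently-grounded one goes next):
  1 to go: {6} 1  {7} 1
  2 to go: {3,7} 1  {5,6} 1  {6,7} 2
  3 to go: {2,3,7} 1  {3,6,7} 3  {4,5,6} 1  {5,6,7} 3
  4 to go: {1,2,3,7} 1  {2,3,6,7} 4  {3,5,6,7} 6  {4,5,6,7} 4
  5 to go: {0,1,2,3,7} 1  {1,2,3,6,7} 5  {2,3,5,6,7} 10  {3,4,5,6,7} 10
  6 to go: {0,1,2,3,6,7} 6  {1,2,3,5,6,7} 15  {2,3,4,5,6,7} 20
  if 0:a drops first: 35 orders
  if 4:c drops first: 21 orders
heap linearizations: 56

56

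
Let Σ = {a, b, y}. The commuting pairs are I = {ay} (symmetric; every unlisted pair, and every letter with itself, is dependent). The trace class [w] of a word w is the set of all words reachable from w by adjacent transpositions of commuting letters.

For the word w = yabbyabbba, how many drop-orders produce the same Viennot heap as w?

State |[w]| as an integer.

4

#0=y has no predecessor
#1=a has no predecessor
#2=b depends on [0:y, 1:a]
#3=b depends on [2:b]
#4=y depends on [3:b]
#5=a depends on [3:b]
#6=b depends on [4:y, 5:a]
#7=b depends on [6:b]
#8=b depends on [7:b]
#9=a depends on [8:b]
sources: [0:y, 1:a]
N(rest) = Σ N(rest − s) over sources s of rest; N(one piece) = 1:
  size 1 → [9]=1
  size 2 → [8,9]=1
  size 3 → [7,8,9]=1
  size 4 → [6,7,8,9]=1
  size 5 → [4,6,7,8,9]=1  [5,6,7,8,9]=1
  size 6 → [4,5,6,7,8,9]=2
  size 7 → [3,4,5,6,7,8,9]=2
  size 8 → [2,3,4,5,6,7,8,9]=2
  first=0(y) contributes 2
  first=1(a) contributes 2
|[w]| = 4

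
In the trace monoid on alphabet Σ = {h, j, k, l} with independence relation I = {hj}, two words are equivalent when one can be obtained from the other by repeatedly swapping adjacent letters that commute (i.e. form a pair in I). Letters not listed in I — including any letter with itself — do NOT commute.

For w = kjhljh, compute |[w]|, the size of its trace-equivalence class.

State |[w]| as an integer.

drop 0:k onto floor
drop 1:j onto {0:k}
drop 2:h onto {0:k}
drop 3:l onto {1:j, 2:h}
drop 4:j onto {3:l}
drop 5:h onto {3:l}
ground layer = {0:k}
drop-orders for the pieces not yet dropped (sum over which currently-grounded one goes next):
  1 to go: {4} 1  {5} 1
  2 to go: {4,5} 2
  3 to go: {3,4,5} 2
  4 to go: {1,3,4,5} 2  {2,3,4,5} 2
  if 0:k drops first: 4 orders

4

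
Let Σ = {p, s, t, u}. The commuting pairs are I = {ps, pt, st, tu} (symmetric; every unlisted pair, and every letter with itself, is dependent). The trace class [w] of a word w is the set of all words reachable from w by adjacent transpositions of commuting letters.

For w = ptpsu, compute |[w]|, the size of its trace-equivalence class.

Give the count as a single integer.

drop 0:p onto floor
drop 1:t onto floor
drop 2:p onto {0:p}
drop 3:s onto floor
drop 4:u onto {2:p, 3:s}
ground layer = {0:p, 1:t, 3:s}
drop-orders for the pieces not yet dropped (sum over which currently-grounded one goes next):
  1 to go: {1} 1  {4} 1
  2 to go: {1,4} 2  {2,4} 1  {3,4} 1
  3 to go: {0,2,4} 1  {1,2,4} 3  {1,3,4} 3  {2,3,4} 2
  if 0:p drops first: 8 orders
  if 1:t drops first: 3 orders
  if 3:s drops first: 4 orders
heap linearizations: 15

15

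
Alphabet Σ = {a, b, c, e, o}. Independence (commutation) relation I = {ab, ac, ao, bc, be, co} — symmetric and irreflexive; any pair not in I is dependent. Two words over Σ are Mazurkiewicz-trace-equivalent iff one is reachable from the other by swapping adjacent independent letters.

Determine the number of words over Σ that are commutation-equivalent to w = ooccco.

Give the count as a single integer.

piece 0:o — minimal
piece 1:o rests on {0:o}
piece 2:c — minimal
piece 3:c rests on {2:c}
piece 4:c rests on {3:c}
piece 5:o rests on {1:o}
minimal pieces: {0:o, 2:c}
ways to finish when only these pieces remain (= sum over removing one remaining piece with nothing left below it):
  1 left: {4}→1  {5}→1
  2 left: {1,5}→1  {3,4}→1  {4,5}→2
  3 left: {0,1,5}→1  {1,4,5}→3  {2,3,4}→1  {3,4,5}→3
  4 left: {0,1,4,5}→4  {1,3,4,5}→6  {2,3,4,5}→4
  placing 0:o first → 10 extensions
  placing 2:c first → 10 extensions
total linear extensions = 20

20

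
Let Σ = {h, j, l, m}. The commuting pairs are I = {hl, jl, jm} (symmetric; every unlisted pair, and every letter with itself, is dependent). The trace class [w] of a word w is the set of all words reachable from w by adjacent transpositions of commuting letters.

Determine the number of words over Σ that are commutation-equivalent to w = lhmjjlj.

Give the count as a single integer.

#0=l has no predecessor
#1=h has no predecessor
#2=m depends on [0:l, 1:h]
#3=j depends on [1:h]
#4=j depends on [3:j]
#5=l depends on [2:m]
#6=j depends on [4:j]
sources: [0:l, 1:h]
N(rest) = Σ N(rest − s) over sources s of rest; N(one piece) = 1:
  size 1 → [5]=1  [6]=1
  size 2 → [2,5]=1  [4,6]=1  [5,6]=2
  size 3 → [0,2,5]=1  [2,5,6]=3  [3,4,6]=1  [4,5,6]=3
  size 4 → [0,2,5,6]=4  [2,4,5,6]=6  [3,4,5,6]=4
  size 5 → [0,2,4,5,6]=10  [2,3,4,5,6]=10
  first=0(l) contributes 10
  first=1(h) contributes 20
|[w]| = 30

30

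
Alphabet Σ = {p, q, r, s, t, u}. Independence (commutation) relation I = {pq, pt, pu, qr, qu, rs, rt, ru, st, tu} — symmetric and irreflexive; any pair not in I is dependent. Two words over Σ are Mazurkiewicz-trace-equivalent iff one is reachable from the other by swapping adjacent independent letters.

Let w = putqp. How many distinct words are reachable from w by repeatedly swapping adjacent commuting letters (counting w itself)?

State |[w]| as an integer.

30

piece 0:p — minimal
piece 1:u — minimal
piece 2:t — minimal
piece 3:q rests on {2:t}
piece 4:p rests on {0:p}
minimal pieces: {0:p, 1:u, 2:t}
ways to finish when only these pieces remain (= sum over removing one remaining piece with nothing left below it):
  1 left: {1}→1  {3}→1  {4}→1
  2 left: {0,4}→1  {1,3}→2  {1,4}→2  {2,3}→1  {3,4}→2
  3 left: {0,1,4}→3  {0,3,4}→3  {1,2,3}→3  {1,3,4}→6  {2,3,4}→3
  placing 0:p first → 12 extensions
  placing 1:u first → 6 extensions
  placing 2:t first → 12 extensions
total linear extensions = 30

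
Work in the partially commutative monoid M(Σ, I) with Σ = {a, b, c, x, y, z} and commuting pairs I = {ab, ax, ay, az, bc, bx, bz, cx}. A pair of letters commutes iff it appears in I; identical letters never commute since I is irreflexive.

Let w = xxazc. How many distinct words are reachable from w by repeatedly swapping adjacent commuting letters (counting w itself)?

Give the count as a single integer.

drop 0:x onto floor
drop 1:x onto {0:x}
drop 2:a onto floor
drop 3:z onto {1:x}
drop 4:c onto {2:a, 3:z}
ground layer = {0:x, 2:a}
drop-orders for the pieces not yet dropped (sum over which currently-grounded one goes next):
  1 to go: {4} 1
  2 to go: {2,4} 1  {3,4} 1
  3 to go: {1,3,4} 1  {2,3,4} 2
  if 0:x drops first: 3 orders
  if 2:a drops first: 1 orders
heap linearizations: 4

4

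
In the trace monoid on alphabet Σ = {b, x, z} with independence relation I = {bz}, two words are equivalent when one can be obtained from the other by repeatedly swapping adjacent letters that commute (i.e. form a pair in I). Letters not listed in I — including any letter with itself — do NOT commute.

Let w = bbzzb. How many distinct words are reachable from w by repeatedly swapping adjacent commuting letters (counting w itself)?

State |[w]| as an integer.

10

drop 0:b onto floor
drop 1:b onto {0:b}
drop 2:z onto floor
drop 3:z onto {2:z}
drop 4:b onto {1:b}
ground layer = {0:b, 2:z}
drop-orders for the pieces not yet dropped (sum over which currently-grounded one goes next):
  1 to go: {3} 1  {4} 1
  2 to go: {1,4} 1  {2,3} 1  {3,4} 2
  3 to go: {0,1,4} 1  {1,3,4} 3  {2,3,4} 3
  if 0:b drops first: 6 orders
  if 2:z drops first: 4 orders
heap linearizations: 10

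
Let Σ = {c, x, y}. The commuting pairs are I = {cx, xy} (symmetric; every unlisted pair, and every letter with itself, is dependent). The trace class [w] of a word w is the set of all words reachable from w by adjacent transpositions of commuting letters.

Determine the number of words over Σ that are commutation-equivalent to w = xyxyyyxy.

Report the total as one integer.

0(x) covers ∅
1(y) covers ∅
2(x) covers 0:x
3(y) covers 1:y
4(y) covers 3:y
5(y) covers 4:y
6(x) covers 2:x
7(y) covers 5:y
floor of heap: 0:x, 1:y
completions by unplaced set U, small U first (add the entries for U minus each lowest piece of U):
  |U|=1: {6}:1  {7}:1
  |U|=2: {2,6}:1  {5,7}:1  {6,7}:2
  |U|=3: {0,2,6}:1  {2,6,7}:3  {4,5,7}:1  {5,6,7}:3
  |U|=4: {0,2,6,7}:4  {2,5,6,7}:6  {3,4,5,7}:1  {4,5,6,7}:4
  |U|=5: {0,2,5,6,7}:10  {1,3,4,5,7}:1  {2,4,5,6,7}:10  {3,4,5,6,7}:5
  |U|=6: {0,2,4,5,6,7}:20  {1,3,4,5,6,7}:6  {2,3,4,5,6,7}:15
  start at 0(x): 21
  start at 1(y): 35
sum over floor = 56

56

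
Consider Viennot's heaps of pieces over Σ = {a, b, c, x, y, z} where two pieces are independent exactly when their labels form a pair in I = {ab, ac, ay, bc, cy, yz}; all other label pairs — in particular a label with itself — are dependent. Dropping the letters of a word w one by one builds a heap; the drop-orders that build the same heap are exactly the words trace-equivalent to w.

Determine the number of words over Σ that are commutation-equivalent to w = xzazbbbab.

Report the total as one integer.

#0=x has no predecessor
#1=z depends on [0:x]
#2=a depends on [1:z]
#3=z depends on [2:a]
#4=b depends on [3:z]
#5=b depends on [4:b]
#6=b depends on [5:b]
#7=a depends on [3:z]
#8=b depends on [6:b]
sources: [0:x]
N(rest) = Σ N(rest − s) over sources s of rest; N(one piece) = 1:
  size 1 → [7]=1  [8]=1
  size 2 → [6,8]=1  [7,8]=2
  size 3 → [5,6,8]=1  [6,7,8]=3
  size 4 → [4,5,6,8]=1  [5,6,7,8]=4
  size 5 → [4,5,6,7,8]=5
  size 6 → [3,4,5,6,7,8]=5
  size 7 → [2,3,4,5,6,7,8]=5
  first=0(x) contributes 5

5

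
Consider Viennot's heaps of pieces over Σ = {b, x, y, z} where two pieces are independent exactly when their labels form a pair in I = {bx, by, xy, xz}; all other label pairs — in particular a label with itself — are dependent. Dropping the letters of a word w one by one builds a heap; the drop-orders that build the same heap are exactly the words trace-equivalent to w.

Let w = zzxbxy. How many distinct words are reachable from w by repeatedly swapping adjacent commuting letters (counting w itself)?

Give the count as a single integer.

30

drop 0:z onto floor
drop 1:z onto {0:z}
drop 2:x onto floor
drop 3:b onto {1:z}
drop 4:x onto {2:x}
drop 5:y onto {1:z}
ground layer = {0:z, 2:x}
drop-orders for the pieces not yet dropped (sum over which currently-grounded one goes next):
  1 to go: {3} 1  {4} 1  {5} 1
  2 to go: {2,4} 1  {3,4} 2  {3,5} 2  {4,5} 2
  3 to go: {1,3,5} 2  {2,3,4} 3  {2,4,5} 3  {3,4,5} 6
  4 to go: {0,1,3,5} 2  {1,3,4,5} 8  {2,3,4,5} 12
  if 0:z drops first: 20 orders
  if 2:x drops first: 10 orders
heap linearizations: 30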